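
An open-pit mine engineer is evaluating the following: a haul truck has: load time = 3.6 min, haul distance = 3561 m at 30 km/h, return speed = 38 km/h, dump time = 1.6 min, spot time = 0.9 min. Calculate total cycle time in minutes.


Convert haul speed to m/min: 30 * 1000/60 = 500 m/min
Haul time = 3561 / 500 = 7.122 min
Convert return speed to m/min: 38 * 1000/60 = 633.3333333 m/min
Return time = 3561 / 633.3333333 = 5.622631579 min
Total cycle time:
= 3.6 + 7.122 + 1.6 + 5.622631579 + 0.9
= 18.8446 min

18.8446 min


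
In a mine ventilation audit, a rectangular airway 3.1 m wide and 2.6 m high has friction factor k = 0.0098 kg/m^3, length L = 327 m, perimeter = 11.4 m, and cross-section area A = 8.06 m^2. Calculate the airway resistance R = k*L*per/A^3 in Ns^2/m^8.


0.0698 Ns^2/m^8

Compute the numerator:
k * L * per = 0.0098 * 327 * 11.4
= 36.53244
Compute the denominator:
A^3 = 8.06^3 = 523.606616
Resistance:
R = 36.53244 / 523.606616
= 0.0698 Ns^2/m^8


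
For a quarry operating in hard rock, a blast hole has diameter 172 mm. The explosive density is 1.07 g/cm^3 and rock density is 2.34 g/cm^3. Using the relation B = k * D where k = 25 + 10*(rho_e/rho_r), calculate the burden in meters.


5.0865 m

First, compute k:
rho_e / rho_r = 1.07 / 2.34 = 0.4572649573
k = 25 + 10 * 0.4572649573 = 29.57264957
Then, compute burden:
B = k * D / 1000 = 29.57264957 * 172 / 1000
= 5086.495726 / 1000
= 5.0865 m


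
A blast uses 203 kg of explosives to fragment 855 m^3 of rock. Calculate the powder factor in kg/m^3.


0.2374 kg/m^3

Powder factor = explosive mass / rock volume
= 203 / 855
= 0.2374 kg/m^3


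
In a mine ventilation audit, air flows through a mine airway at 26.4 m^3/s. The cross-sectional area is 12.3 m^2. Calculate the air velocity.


Velocity = flow rate / cross-sectional area
= 26.4 / 12.3
= 2.1463 m/s

2.1463 m/s


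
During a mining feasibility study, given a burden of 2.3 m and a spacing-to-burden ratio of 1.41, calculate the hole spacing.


Spacing = burden * ratio
= 2.3 * 1.41
= 3.243 m

3.243 m


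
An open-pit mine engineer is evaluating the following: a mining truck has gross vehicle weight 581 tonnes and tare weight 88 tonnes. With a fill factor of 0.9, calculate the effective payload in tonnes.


Maximum payload = gross - tare
= 581 - 88 = 493 tonnes
Effective payload = max payload * fill factor
= 493 * 0.9
= 443.7 tonnes

443.7 tonnes


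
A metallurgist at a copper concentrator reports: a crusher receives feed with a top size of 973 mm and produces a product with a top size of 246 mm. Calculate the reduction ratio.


Reduction ratio = feed size / product size
= 973 / 246
= 3.9553

3.9553


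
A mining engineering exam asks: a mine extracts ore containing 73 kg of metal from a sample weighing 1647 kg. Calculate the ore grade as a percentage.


4.4323%

Ore grade = (metal mass / ore mass) * 100
= (73 / 1647) * 100
= 0.04432301154 * 100
= 4.4323%


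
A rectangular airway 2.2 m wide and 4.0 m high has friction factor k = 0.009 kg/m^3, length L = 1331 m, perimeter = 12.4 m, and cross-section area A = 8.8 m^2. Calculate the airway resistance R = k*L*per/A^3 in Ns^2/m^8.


0.218 Ns^2/m^8

Compute the numerator:
k * L * per = 0.009 * 1331 * 12.4
= 148.5396
Compute the denominator:
A^3 = 8.8^3 = 681.472
Resistance:
R = 148.5396 / 681.472
= 0.218 Ns^2/m^8


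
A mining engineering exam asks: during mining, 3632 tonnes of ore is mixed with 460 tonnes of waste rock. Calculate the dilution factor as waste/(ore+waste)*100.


Total material = ore + waste
= 3632 + 460 = 4092 tonnes
Dilution = waste / total * 100
= 460 / 4092 * 100
= 0.1124144673 * 100
= 11.2414%

11.2414%


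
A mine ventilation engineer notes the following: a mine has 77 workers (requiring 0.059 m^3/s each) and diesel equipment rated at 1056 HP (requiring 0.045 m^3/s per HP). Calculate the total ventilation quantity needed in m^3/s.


Airflow for workers:
Q_people = 77 * 0.059 = 4.543 m^3/s
Airflow for diesel equipment:
Q_diesel = 1056 * 0.045 = 47.52 m^3/s
Total ventilation:
Q_total = 4.543 + 47.52
= 52.063 m^3/s

52.063 m^3/s


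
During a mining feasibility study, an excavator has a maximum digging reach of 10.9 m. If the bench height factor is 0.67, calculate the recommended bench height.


7.303 m

Bench height = reach * factor
= 10.9 * 0.67
= 7.303 m


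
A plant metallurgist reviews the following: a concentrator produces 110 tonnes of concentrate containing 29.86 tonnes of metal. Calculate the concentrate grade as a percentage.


27.1455%

Grade = (metal in concentrate / concentrate mass) * 100
= (29.86 / 110) * 100
= 0.2714545455 * 100
= 27.1455%


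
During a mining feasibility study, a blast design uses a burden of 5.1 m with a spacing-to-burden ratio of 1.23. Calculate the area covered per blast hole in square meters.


31.9923 m^2

First, find the spacing:
Spacing = burden * ratio = 5.1 * 1.23
= 6.273 m
Then, calculate the area:
Area = burden * spacing = 5.1 * 6.273
= 31.9923 m^2


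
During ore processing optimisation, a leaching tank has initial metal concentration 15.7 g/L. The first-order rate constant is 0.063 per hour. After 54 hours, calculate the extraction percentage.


Compute the exponent:
-k * t = -0.063 * 54 = -3.402
Remaining concentration:
C = 15.7 * exp(-3.402)
= 15.7 * 0.03330659012
= 0.5229134649 g/L
Extracted = 15.7 - 0.5229134649 = 15.17708654 g/L
Extraction % = 15.17708654 / 15.7 * 100
= 96.6693%

96.6693%


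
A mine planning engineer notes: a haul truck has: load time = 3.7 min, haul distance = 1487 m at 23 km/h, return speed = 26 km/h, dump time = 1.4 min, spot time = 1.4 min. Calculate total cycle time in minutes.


Convert haul speed to m/min: 23 * 1000/60 = 383.3333333 m/min
Haul time = 1487 / 383.3333333 = 3.879130435 min
Convert return speed to m/min: 26 * 1000/60 = 433.3333333 m/min
Return time = 1487 / 433.3333333 = 3.431538462 min
Total cycle time:
= 3.7 + 3.879130435 + 1.4 + 3.431538462 + 1.4
= 13.8107 min

13.8107 min


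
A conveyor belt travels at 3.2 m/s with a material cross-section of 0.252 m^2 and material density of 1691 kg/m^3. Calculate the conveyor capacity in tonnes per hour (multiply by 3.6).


4909.0406 t/h

Volumetric flow = speed * area
= 3.2 * 0.252 = 0.8064 m^3/s
Mass flow = volumetric * density
= 0.8064 * 1691 = 1363.6224 kg/s
Convert to t/h: multiply by 3.6
Capacity = 1363.6224 * 3.6
= 4909.0406 t/h


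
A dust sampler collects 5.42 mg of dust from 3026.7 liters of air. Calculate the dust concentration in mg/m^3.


1.7907 mg/m^3

Convert liters to m^3: 1 m^3 = 1000 L
Concentration = mass / volume * 1000
= 5.42 / 3026.7 * 1000
= 0.001790729177 * 1000
= 1.7907 mg/m^3


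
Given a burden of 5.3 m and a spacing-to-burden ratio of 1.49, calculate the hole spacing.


7.897 m

Spacing = burden * ratio
= 5.3 * 1.49
= 7.897 m


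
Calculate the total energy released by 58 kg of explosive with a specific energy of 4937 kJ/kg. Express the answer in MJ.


286.346 MJ

Energy = mass * specific_energy / 1000
= 58 * 4937 / 1000
= 286346 / 1000
= 286.346 MJ


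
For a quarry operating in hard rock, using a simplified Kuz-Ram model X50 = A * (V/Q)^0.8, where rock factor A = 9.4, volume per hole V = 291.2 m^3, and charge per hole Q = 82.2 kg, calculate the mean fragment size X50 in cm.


25.8573 cm

Compute V/Q:
V/Q = 291.2 / 82.2 = 3.542579075
Raise to the power 0.8:
(V/Q)^0.8 = 3.542579075^0.8 = 2.750778634
Multiply by A:
X50 = 9.4 * 2.750778634
= 25.8573 cm


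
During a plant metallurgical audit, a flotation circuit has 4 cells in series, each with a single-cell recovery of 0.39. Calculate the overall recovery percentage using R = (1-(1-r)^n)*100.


86.1542%

Complement of single-cell recovery:
1 - r = 1 - 0.39 = 0.61
Raise to power n:
(1 - r)^4 = 0.61^4 = 0.13845841
Overall recovery:
R = (1 - 0.13845841) * 100
= 86.1542%


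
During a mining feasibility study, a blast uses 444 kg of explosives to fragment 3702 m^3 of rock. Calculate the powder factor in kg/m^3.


0.1199 kg/m^3

Powder factor = explosive mass / rock volume
= 444 / 3702
= 0.1199 kg/m^3


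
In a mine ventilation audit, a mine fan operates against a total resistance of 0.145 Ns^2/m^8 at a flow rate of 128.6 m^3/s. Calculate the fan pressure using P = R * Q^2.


Compute Q^2:
Q^2 = 128.6^2 = 16537.96
Compute pressure:
P = R * Q^2 = 0.145 * 16537.96
= 2398.0042 Pa

2398.0042 Pa


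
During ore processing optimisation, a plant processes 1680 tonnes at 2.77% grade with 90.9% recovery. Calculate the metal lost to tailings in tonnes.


4.2348 tonnes

Total metal in feed:
= 1680 * 2.77 / 100 = 46.536 tonnes
Metal recovered:
= 46.536 * 90.9 / 100 = 42.301224 tonnes
Metal lost to tailings:
= 46.536 - 42.301224
= 4.2348 tonnes


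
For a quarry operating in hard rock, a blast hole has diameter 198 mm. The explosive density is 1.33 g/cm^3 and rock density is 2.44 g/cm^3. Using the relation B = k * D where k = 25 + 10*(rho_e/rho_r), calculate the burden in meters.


First, compute k:
rho_e / rho_r = 1.33 / 2.44 = 0.5450819672
k = 25 + 10 * 0.5450819672 = 30.45081967
Then, compute burden:
B = k * D / 1000 = 30.45081967 * 198 / 1000
= 6029.262295 / 1000
= 6.0293 m

6.0293 m


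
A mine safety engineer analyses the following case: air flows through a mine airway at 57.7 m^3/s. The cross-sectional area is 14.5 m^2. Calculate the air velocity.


3.9793 m/s

Velocity = flow rate / cross-sectional area
= 57.7 / 14.5
= 3.9793 m/s


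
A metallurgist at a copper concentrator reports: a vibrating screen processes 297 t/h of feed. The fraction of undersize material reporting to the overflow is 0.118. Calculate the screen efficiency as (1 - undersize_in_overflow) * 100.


88.2%

Screen efficiency = (1 - fraction of undersize in overflow) * 100
= (1 - 0.118) * 100
= 0.882 * 100
= 88.2%


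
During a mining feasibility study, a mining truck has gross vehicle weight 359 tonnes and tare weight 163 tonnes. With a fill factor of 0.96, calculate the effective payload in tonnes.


188.16 tonnes

Maximum payload = gross - tare
= 359 - 163 = 196 tonnes
Effective payload = max payload * fill factor
= 196 * 0.96
= 188.16 tonnes


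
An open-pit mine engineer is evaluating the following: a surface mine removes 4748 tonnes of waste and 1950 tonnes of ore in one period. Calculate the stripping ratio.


2.4349

Stripping ratio = waste tonnage / ore tonnage
= 4748 / 1950
= 2.4349


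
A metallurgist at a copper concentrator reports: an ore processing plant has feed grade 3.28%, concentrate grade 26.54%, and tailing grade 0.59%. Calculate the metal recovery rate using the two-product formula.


83.8768%

Using the two-product formula:
R = 100 * c * (f - t) / (f * (c - t))
Numerator = 100 * 26.54 * (3.28 - 0.59)
= 100 * 26.54 * 2.69
= 7139.26
Denominator = 3.28 * (26.54 - 0.59)
= 3.28 * 25.95
= 85.116
R = 7139.26 / 85.116
= 83.8768%


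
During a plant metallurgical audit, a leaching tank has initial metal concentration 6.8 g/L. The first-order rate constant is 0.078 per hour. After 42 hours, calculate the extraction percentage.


Compute the exponent:
-k * t = -0.078 * 42 = -3.276
Remaining concentration:
C = 6.8 * exp(-3.276)
= 6.8 * 0.03777907126
= 0.2568976846 g/L
Extracted = 6.8 - 0.2568976846 = 6.543102315 g/L
Extraction % = 6.543102315 / 6.8 * 100
= 96.2221%

96.2221%


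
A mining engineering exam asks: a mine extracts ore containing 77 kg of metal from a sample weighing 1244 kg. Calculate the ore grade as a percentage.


Ore grade = (metal mass / ore mass) * 100
= (77 / 1244) * 100
= 0.06189710611 * 100
= 6.1897%

6.1897%


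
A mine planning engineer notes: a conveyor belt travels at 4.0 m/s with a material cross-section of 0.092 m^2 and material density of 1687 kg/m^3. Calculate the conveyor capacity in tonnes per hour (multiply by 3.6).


2234.9376 t/h

Volumetric flow = speed * area
= 4.0 * 0.092 = 0.368 m^3/s
Mass flow = volumetric * density
= 0.368 * 1687 = 620.816 kg/s
Convert to t/h: multiply by 3.6
Capacity = 620.816 * 3.6
= 2234.9376 t/h


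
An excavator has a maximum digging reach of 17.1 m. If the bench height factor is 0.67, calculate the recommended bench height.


Bench height = reach * factor
= 17.1 * 0.67
= 11.457 m

11.457 m


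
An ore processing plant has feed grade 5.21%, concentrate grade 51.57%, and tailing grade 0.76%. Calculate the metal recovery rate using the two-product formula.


Using the two-product formula:
R = 100 * c * (f - t) / (f * (c - t))
Numerator = 100 * 51.57 * (5.21 - 0.76)
= 100 * 51.57 * 4.45
= 22948.65
Denominator = 5.21 * (51.57 - 0.76)
= 5.21 * 50.81
= 264.7201
R = 22948.65 / 264.7201
= 86.6902%

86.6902%


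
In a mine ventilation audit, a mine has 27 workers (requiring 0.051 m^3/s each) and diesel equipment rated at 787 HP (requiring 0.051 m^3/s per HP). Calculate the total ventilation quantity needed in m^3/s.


41.514 m^3/s

Airflow for workers:
Q_people = 27 * 0.051 = 1.377 m^3/s
Airflow for diesel equipment:
Q_diesel = 787 * 0.051 = 40.137 m^3/s
Total ventilation:
Q_total = 1.377 + 40.137
= 41.514 m^3/s


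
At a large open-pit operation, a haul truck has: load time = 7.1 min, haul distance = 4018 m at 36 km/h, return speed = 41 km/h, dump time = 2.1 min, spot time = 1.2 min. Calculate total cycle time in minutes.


22.9767 min

Convert haul speed to m/min: 36 * 1000/60 = 600 m/min
Haul time = 4018 / 600 = 6.696666667 min
Convert return speed to m/min: 41 * 1000/60 = 683.3333333 m/min
Return time = 4018 / 683.3333333 = 5.88 min
Total cycle time:
= 7.1 + 6.696666667 + 2.1 + 5.88 + 1.2
= 22.9767 min


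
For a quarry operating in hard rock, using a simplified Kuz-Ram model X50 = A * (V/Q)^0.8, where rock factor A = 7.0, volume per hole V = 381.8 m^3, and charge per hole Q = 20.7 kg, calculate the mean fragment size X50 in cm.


72.076 cm

Compute V/Q:
V/Q = 381.8 / 20.7 = 18.44444444
Raise to the power 0.8:
(V/Q)^0.8 = 18.44444444^0.8 = 10.29656731
Multiply by A:
X50 = 7.0 * 10.29656731
= 72.076 cm


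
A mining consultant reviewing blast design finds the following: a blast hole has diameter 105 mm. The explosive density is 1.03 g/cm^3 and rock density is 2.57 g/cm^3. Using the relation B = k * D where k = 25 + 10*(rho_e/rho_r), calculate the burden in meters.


First, compute k:
rho_e / rho_r = 1.03 / 2.57 = 0.4007782101
k = 25 + 10 * 0.4007782101 = 29.0077821
Then, compute burden:
B = k * D / 1000 = 29.0077821 * 105 / 1000
= 3045.817121 / 1000
= 3.0458 m

3.0458 m


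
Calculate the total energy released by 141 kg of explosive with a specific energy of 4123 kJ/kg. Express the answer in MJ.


Energy = mass * specific_energy / 1000
= 141 * 4123 / 1000
= 581343 / 1000
= 581.343 MJ

581.343 MJ


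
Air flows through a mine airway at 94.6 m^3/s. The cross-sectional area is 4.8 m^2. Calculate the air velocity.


Velocity = flow rate / cross-sectional area
= 94.6 / 4.8
= 19.7083 m/s

19.7083 m/s


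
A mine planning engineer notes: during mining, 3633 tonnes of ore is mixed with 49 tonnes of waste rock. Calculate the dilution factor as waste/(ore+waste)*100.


1.3308%

Total material = ore + waste
= 3633 + 49 = 3682 tonnes
Dilution = waste / total * 100
= 49 / 3682 * 100
= 0.01330798479 * 100
= 1.3308%


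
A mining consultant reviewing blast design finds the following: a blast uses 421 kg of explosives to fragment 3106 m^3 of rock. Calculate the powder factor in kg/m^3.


0.1355 kg/m^3

Powder factor = explosive mass / rock volume
= 421 / 3106
= 0.1355 kg/m^3


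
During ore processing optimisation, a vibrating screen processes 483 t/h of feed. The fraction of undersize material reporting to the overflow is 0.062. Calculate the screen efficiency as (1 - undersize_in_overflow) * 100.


Screen efficiency = (1 - fraction of undersize in overflow) * 100
= (1 - 0.062) * 100
= 0.938 * 100
= 93.8%

93.8%


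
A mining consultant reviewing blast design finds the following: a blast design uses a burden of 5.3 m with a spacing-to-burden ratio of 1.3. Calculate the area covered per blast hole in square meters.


First, find the spacing:
Spacing = burden * ratio = 5.3 * 1.3
= 6.89 m
Then, calculate the area:
Area = burden * spacing = 5.3 * 6.89
= 36.517 m^2

36.517 m^2


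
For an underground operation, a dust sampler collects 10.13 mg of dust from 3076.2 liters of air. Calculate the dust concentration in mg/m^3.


Convert liters to m^3: 1 m^3 = 1000 L
Concentration = mass / volume * 1000
= 10.13 / 3076.2 * 1000
= 0.003293023861 * 1000
= 3.293 mg/m^3

3.293 mg/m^3


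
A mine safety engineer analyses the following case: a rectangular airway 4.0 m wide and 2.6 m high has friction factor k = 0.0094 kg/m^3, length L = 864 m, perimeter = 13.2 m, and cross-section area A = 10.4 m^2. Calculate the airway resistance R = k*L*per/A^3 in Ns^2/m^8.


0.0953 Ns^2/m^8

Compute the numerator:
k * L * per = 0.0094 * 864 * 13.2
= 107.20512
Compute the denominator:
A^3 = 10.4^3 = 1124.864
Resistance:
R = 107.20512 / 1124.864
= 0.0953 Ns^2/m^8


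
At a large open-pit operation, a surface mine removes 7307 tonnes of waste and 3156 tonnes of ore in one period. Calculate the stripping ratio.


2.3153

Stripping ratio = waste tonnage / ore tonnage
= 7307 / 3156
= 2.3153


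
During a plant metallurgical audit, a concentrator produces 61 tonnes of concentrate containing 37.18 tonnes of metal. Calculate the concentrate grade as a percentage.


60.9508%

Grade = (metal in concentrate / concentrate mass) * 100
= (37.18 / 61) * 100
= 0.6095081967 * 100
= 60.9508%


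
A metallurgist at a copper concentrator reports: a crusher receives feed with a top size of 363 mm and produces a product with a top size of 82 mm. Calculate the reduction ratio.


Reduction ratio = feed size / product size
= 363 / 82
= 4.4268

4.4268


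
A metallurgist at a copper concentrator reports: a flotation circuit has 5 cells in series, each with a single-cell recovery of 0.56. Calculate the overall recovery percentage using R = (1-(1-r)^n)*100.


Complement of single-cell recovery:
1 - r = 1 - 0.56 = 0.44
Raise to power n:
(1 - r)^5 = 0.44^5 = 0.0164916224
Overall recovery:
R = (1 - 0.0164916224) * 100
= 98.3508%

98.3508%


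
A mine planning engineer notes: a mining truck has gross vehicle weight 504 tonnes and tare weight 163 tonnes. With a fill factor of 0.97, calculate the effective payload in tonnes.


Maximum payload = gross - tare
= 504 - 163 = 341 tonnes
Effective payload = max payload * fill factor
= 341 * 0.97
= 330.77 tonnes

330.77 tonnes


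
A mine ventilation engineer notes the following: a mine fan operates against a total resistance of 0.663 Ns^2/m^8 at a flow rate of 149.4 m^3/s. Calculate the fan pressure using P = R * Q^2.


Compute Q^2:
Q^2 = 149.4^2 = 22320.36
Compute pressure:
P = R * Q^2 = 0.663 * 22320.36
= 14798.3987 Pa

14798.3987 Pa


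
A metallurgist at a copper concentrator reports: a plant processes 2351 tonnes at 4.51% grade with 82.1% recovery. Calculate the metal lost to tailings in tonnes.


Total metal in feed:
= 2351 * 4.51 / 100 = 106.0301 tonnes
Metal recovered:
= 106.0301 * 82.1 / 100 = 87.0507121 tonnes
Metal lost to tailings:
= 106.0301 - 87.0507121
= 18.9794 tonnes

18.9794 tonnes


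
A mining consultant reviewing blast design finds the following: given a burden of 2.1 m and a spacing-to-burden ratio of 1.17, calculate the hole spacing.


2.457 m

Spacing = burden * ratio
= 2.1 * 1.17
= 2.457 m


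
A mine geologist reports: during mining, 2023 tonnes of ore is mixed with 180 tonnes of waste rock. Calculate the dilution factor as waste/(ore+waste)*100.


Total material = ore + waste
= 2023 + 180 = 2203 tonnes
Dilution = waste / total * 100
= 180 / 2203 * 100
= 0.0817067635 * 100
= 8.1707%

8.1707%


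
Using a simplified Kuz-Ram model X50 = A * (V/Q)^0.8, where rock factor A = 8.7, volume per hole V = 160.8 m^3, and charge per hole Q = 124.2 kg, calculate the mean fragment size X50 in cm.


10.6967 cm

Compute V/Q:
V/Q = 160.8 / 124.2 = 1.29468599
Raise to the power 0.8:
(V/Q)^0.8 = 1.29468599^0.8 = 1.229508566
Multiply by A:
X50 = 8.7 * 1.229508566
= 10.6967 cm


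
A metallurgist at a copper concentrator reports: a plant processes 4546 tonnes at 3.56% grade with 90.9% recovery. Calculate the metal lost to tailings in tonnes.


Total metal in feed:
= 4546 * 3.56 / 100 = 161.8376 tonnes
Metal recovered:
= 161.8376 * 90.9 / 100 = 147.1103784 tonnes
Metal lost to tailings:
= 161.8376 - 147.1103784
= 14.7272 tonnes

14.7272 tonnes


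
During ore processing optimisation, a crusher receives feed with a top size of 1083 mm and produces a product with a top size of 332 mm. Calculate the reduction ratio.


3.262

Reduction ratio = feed size / product size
= 1083 / 332
= 3.262


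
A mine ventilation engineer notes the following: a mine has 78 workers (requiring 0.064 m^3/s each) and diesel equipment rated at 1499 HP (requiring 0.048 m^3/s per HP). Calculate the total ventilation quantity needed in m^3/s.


Airflow for workers:
Q_people = 78 * 0.064 = 4.992 m^3/s
Airflow for diesel equipment:
Q_diesel = 1499 * 0.048 = 71.952 m^3/s
Total ventilation:
Q_total = 4.992 + 71.952
= 76.944 m^3/s

76.944 m^3/s


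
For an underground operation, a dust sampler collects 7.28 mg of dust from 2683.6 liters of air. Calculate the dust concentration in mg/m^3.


Convert liters to m^3: 1 m^3 = 1000 L
Concentration = mass / volume * 1000
= 7.28 / 2683.6 * 1000
= 0.002712773886 * 1000
= 2.7128 mg/m^3

2.7128 mg/m^3


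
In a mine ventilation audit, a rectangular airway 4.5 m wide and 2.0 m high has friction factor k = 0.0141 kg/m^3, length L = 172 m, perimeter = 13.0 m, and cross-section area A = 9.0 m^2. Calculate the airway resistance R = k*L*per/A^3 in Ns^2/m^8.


Compute the numerator:
k * L * per = 0.0141 * 172 * 13.0
= 31.5276
Compute the denominator:
A^3 = 9.0^3 = 729
Resistance:
R = 31.5276 / 729
= 0.0432 Ns^2/m^8

0.0432 Ns^2/m^8


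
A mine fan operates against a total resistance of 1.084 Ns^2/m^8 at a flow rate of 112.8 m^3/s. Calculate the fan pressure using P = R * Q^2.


Compute Q^2:
Q^2 = 112.8^2 = 12723.84
Compute pressure:
P = R * Q^2 = 1.084 * 12723.84
= 13792.6426 Pa

13792.6426 Pa


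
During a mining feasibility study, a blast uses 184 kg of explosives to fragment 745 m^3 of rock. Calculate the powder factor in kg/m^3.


Powder factor = explosive mass / rock volume
= 184 / 745
= 0.247 kg/m^3

0.247 kg/m^3


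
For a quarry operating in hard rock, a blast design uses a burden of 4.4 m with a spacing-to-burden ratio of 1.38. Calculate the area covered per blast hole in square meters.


First, find the spacing:
Spacing = burden * ratio = 4.4 * 1.38
= 6.072 m
Then, calculate the area:
Area = burden * spacing = 4.4 * 6.072
= 26.7168 m^2

26.7168 m^2


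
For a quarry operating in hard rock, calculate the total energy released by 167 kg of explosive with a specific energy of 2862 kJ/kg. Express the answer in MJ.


477.954 MJ

Energy = mass * specific_energy / 1000
= 167 * 2862 / 1000
= 477954 / 1000
= 477.954 MJ


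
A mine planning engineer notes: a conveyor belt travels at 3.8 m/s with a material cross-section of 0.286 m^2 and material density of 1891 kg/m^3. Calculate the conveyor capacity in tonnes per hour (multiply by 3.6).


7398.4997 t/h

Volumetric flow = speed * area
= 3.8 * 0.286 = 1.0868 m^3/s
Mass flow = volumetric * density
= 1.0868 * 1891 = 2055.1388 kg/s
Convert to t/h: multiply by 3.6
Capacity = 2055.1388 * 3.6
= 7398.4997 t/h


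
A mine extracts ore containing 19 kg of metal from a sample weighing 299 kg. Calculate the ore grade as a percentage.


Ore grade = (metal mass / ore mass) * 100
= (19 / 299) * 100
= 0.0635451505 * 100
= 6.3545%

6.3545%


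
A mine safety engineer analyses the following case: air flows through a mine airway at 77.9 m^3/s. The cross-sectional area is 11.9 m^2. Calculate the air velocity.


6.5462 m/s

Velocity = flow rate / cross-sectional area
= 77.9 / 11.9
= 6.5462 m/s


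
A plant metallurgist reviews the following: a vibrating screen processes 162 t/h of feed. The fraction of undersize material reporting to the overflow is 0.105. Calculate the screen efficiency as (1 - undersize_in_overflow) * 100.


89.5%

Screen efficiency = (1 - fraction of undersize in overflow) * 100
= (1 - 0.105) * 100
= 0.895 * 100
= 89.5%


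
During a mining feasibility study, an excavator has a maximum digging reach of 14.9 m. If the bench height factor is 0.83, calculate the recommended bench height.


Bench height = reach * factor
= 14.9 * 0.83
= 12.367 m

12.367 m


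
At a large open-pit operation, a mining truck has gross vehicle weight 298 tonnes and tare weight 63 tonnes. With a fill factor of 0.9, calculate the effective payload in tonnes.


211.5 tonnes

Maximum payload = gross - tare
= 298 - 63 = 235 tonnes
Effective payload = max payload * fill factor
= 235 * 0.9
= 211.5 tonnes


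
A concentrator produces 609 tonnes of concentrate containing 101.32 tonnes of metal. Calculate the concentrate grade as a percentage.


16.6371%

Grade = (metal in concentrate / concentrate mass) * 100
= (101.32 / 609) * 100
= 0.1663711002 * 100
= 16.6371%


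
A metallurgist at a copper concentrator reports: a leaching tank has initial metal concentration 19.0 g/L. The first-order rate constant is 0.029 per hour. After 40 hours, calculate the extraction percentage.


68.6514%

Compute the exponent:
-k * t = -0.029 * 40 = -1.16
Remaining concentration:
C = 19.0 * exp(-1.16)
= 19.0 * 0.3134861809
= 5.956237437 g/L
Extracted = 19.0 - 5.956237437 = 13.04376256 g/L
Extraction % = 13.04376256 / 19.0 * 100
= 68.6514%


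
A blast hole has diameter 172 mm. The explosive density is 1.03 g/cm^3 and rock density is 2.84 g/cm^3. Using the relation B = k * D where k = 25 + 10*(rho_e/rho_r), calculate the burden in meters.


4.9238 m

First, compute k:
rho_e / rho_r = 1.03 / 2.84 = 0.3626760563
k = 25 + 10 * 0.3626760563 = 28.62676056
Then, compute burden:
B = k * D / 1000 = 28.62676056 * 172 / 1000
= 4923.802817 / 1000
= 4.9238 m


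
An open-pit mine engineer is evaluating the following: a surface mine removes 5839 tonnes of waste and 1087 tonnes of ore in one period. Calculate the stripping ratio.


Stripping ratio = waste tonnage / ore tonnage
= 5839 / 1087
= 5.3717

5.3717


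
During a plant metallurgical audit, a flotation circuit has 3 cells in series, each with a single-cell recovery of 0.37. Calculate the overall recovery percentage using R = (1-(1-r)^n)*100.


74.9953%

Complement of single-cell recovery:
1 - r = 1 - 0.37 = 0.63
Raise to power n:
(1 - r)^3 = 0.63^3 = 0.250047
Overall recovery:
R = (1 - 0.250047) * 100
= 74.9953%


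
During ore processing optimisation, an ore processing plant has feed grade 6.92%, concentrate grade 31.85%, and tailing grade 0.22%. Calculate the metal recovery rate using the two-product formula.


Using the two-product formula:
R = 100 * c * (f - t) / (f * (c - t))
Numerator = 100 * 31.85 * (6.92 - 0.22)
= 100 * 31.85 * 6.7
= 21339.5
Denominator = 6.92 * (31.85 - 0.22)
= 6.92 * 31.63
= 218.8796
R = 21339.5 / 218.8796
= 97.4942%

97.4942%


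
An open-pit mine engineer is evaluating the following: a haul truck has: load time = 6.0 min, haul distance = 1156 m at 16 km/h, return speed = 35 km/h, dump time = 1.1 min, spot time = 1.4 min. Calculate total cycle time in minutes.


Convert haul speed to m/min: 16 * 1000/60 = 266.6666667 m/min
Haul time = 1156 / 266.6666667 = 4.335 min
Convert return speed to m/min: 35 * 1000/60 = 583.3333333 m/min
Return time = 1156 / 583.3333333 = 1.981714286 min
Total cycle time:
= 6.0 + 4.335 + 1.1 + 1.981714286 + 1.4
= 14.8167 min

14.8167 min


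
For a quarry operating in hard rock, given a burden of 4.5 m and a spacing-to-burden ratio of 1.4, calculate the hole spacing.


6.3 m

Spacing = burden * ratio
= 4.5 * 1.4
= 6.3 m


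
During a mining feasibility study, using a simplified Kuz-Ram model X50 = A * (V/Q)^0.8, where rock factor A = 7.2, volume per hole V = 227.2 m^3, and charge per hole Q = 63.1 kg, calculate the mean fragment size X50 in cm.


Compute V/Q:
V/Q = 227.2 / 63.1 = 3.600633914
Raise to the power 0.8:
(V/Q)^0.8 = 3.600633914^0.8 = 2.786783139
Multiply by A:
X50 = 7.2 * 2.786783139
= 20.0648 cm

20.0648 cm


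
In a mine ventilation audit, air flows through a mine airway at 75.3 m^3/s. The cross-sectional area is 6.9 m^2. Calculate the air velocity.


Velocity = flow rate / cross-sectional area
= 75.3 / 6.9
= 10.913 m/s

10.913 m/s


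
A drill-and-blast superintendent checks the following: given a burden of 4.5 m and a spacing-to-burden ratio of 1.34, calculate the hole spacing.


6.03 m

Spacing = burden * ratio
= 4.5 * 1.34
= 6.03 m


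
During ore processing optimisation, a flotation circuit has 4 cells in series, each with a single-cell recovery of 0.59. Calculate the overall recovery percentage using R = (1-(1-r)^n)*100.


97.1742%

Complement of single-cell recovery:
1 - r = 1 - 0.59 = 0.41
Raise to power n:
(1 - r)^4 = 0.41^4 = 0.02825761
Overall recovery:
R = (1 - 0.02825761) * 100
= 97.1742%


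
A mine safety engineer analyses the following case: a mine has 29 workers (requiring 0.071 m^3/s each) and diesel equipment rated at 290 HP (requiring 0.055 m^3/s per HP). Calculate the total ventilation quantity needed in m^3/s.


Airflow for workers:
Q_people = 29 * 0.071 = 2.059 m^3/s
Airflow for diesel equipment:
Q_diesel = 290 * 0.055 = 15.95 m^3/s
Total ventilation:
Q_total = 2.059 + 15.95
= 18.009 m^3/s

18.009 m^3/s


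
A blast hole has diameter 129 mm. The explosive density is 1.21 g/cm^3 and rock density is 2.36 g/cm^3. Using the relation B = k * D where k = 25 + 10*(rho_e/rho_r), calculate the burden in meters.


First, compute k:
rho_e / rho_r = 1.21 / 2.36 = 0.5127118644
k = 25 + 10 * 0.5127118644 = 30.12711864
Then, compute burden:
B = k * D / 1000 = 30.12711864 * 129 / 1000
= 3886.398305 / 1000
= 3.8864 m

3.8864 m


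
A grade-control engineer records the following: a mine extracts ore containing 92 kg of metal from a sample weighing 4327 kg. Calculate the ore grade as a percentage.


2.1262%

Ore grade = (metal mass / ore mass) * 100
= (92 / 4327) * 100
= 0.02126184423 * 100
= 2.1262%


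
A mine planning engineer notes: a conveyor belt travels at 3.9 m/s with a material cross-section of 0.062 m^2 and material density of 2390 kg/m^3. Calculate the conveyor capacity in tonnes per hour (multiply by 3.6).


2080.4472 t/h

Volumetric flow = speed * area
= 3.9 * 0.062 = 0.2418 m^3/s
Mass flow = volumetric * density
= 0.2418 * 2390 = 577.902 kg/s
Convert to t/h: multiply by 3.6
Capacity = 577.902 * 3.6
= 2080.4472 t/h


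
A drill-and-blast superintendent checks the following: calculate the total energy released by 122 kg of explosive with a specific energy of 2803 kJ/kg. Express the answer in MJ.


Energy = mass * specific_energy / 1000
= 122 * 2803 / 1000
= 341966 / 1000
= 341.966 MJ

341.966 MJ


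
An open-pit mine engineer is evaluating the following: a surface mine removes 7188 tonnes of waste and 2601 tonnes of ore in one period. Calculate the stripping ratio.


2.7636

Stripping ratio = waste tonnage / ore tonnage
= 7188 / 2601
= 2.7636


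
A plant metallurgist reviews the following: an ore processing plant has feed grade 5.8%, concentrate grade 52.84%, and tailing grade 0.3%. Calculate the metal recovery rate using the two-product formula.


95.369%

Using the two-product formula:
R = 100 * c * (f - t) / (f * (c - t))
Numerator = 100 * 52.84 * (5.8 - 0.3)
= 100 * 52.84 * 5.5
= 29062.0
Denominator = 5.8 * (52.84 - 0.3)
= 5.8 * 52.54
= 304.732
R = 29062.0 / 304.732
= 95.369%


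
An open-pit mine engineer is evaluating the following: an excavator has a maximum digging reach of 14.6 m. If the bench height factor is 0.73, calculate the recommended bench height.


10.658 m

Bench height = reach * factor
= 14.6 * 0.73
= 10.658 m


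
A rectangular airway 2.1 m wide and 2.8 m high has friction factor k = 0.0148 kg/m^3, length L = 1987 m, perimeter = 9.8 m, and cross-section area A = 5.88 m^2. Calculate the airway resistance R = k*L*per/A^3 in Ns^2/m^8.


Compute the numerator:
k * L * per = 0.0148 * 1987 * 9.8
= 288.19448
Compute the denominator:
A^3 = 5.88^3 = 203.297472
Resistance:
R = 288.19448 / 203.297472
= 1.4176 Ns^2/m^8

1.4176 Ns^2/m^8


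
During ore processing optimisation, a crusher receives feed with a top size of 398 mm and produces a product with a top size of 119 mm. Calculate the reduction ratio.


3.3445

Reduction ratio = feed size / product size
= 398 / 119
= 3.3445


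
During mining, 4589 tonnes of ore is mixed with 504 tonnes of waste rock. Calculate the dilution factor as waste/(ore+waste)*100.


9.8959%

Total material = ore + waste
= 4589 + 504 = 5093 tonnes
Dilution = waste / total * 100
= 504 / 5093 * 100
= 0.09895935598 * 100
= 9.8959%


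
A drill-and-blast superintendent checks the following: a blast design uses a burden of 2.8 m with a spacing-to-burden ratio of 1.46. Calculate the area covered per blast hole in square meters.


11.4464 m^2

First, find the spacing:
Spacing = burden * ratio = 2.8 * 1.46
= 4.088 m
Then, calculate the area:
Area = burden * spacing = 2.8 * 4.088
= 11.4464 m^2


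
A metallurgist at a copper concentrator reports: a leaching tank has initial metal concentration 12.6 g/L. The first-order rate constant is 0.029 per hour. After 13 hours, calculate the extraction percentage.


Compute the exponent:
-k * t = -0.029 * 13 = -0.377
Remaining concentration:
C = 12.6 * exp(-0.377)
= 12.6 * 0.6859160739
= 8.642542531 g/L
Extracted = 12.6 - 8.642542531 = 3.957457469 g/L
Extraction % = 3.957457469 / 12.6 * 100
= 31.4084%

31.4084%


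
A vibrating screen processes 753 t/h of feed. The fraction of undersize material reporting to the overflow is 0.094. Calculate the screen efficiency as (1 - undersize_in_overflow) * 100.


90.6%

Screen efficiency = (1 - fraction of undersize in overflow) * 100
= (1 - 0.094) * 100
= 0.906 * 100
= 90.6%


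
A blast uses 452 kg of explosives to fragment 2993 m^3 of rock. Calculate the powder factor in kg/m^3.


Powder factor = explosive mass / rock volume
= 452 / 2993
= 0.151 kg/m^3

0.151 kg/m^3


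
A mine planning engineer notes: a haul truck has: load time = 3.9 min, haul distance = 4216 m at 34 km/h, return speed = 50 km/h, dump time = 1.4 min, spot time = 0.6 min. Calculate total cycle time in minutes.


18.3992 min

Convert haul speed to m/min: 34 * 1000/60 = 566.6666667 m/min
Haul time = 4216 / 566.6666667 = 7.44 min
Convert return speed to m/min: 50 * 1000/60 = 833.3333333 m/min
Return time = 4216 / 833.3333333 = 5.0592 min
Total cycle time:
= 3.9 + 7.44 + 1.4 + 5.0592 + 0.6
= 18.3992 min


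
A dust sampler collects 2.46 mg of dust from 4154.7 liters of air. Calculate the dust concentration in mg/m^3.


Convert liters to m^3: 1 m^3 = 1000 L
Concentration = mass / volume * 1000
= 2.46 / 4154.7 * 1000
= 0.0005921005127 * 1000
= 0.5921 mg/m^3

0.5921 mg/m^3


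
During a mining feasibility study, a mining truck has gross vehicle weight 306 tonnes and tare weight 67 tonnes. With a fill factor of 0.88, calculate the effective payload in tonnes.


210.32 tonnes

Maximum payload = gross - tare
= 306 - 67 = 239 tonnes
Effective payload = max payload * fill factor
= 239 * 0.88
= 210.32 tonnes


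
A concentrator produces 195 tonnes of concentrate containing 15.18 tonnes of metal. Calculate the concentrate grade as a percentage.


7.7846%

Grade = (metal in concentrate / concentrate mass) * 100
= (15.18 / 195) * 100
= 0.07784615385 * 100
= 7.7846%


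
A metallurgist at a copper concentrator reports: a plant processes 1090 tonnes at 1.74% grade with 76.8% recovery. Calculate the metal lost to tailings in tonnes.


Total metal in feed:
= 1090 * 1.74 / 100 = 18.966 tonnes
Metal recovered:
= 18.966 * 76.8 / 100 = 14.565888 tonnes
Metal lost to tailings:
= 18.966 - 14.565888
= 4.4001 tonnes

4.4001 tonnes


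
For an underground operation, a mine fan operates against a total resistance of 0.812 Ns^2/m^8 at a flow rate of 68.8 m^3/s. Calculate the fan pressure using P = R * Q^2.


3843.5533 Pa

Compute Q^2:
Q^2 = 68.8^2 = 4733.44
Compute pressure:
P = R * Q^2 = 0.812 * 4733.44
= 3843.5533 Pa


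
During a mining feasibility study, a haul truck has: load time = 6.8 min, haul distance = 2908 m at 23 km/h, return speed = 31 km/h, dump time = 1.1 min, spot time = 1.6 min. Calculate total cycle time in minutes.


Convert haul speed to m/min: 23 * 1000/60 = 383.3333333 m/min
Haul time = 2908 / 383.3333333 = 7.586086957 min
Convert return speed to m/min: 31 * 1000/60 = 516.6666667 m/min
Return time = 2908 / 516.6666667 = 5.628387097 min
Total cycle time:
= 6.8 + 7.586086957 + 1.1 + 5.628387097 + 1.6
= 22.7145 min

22.7145 min


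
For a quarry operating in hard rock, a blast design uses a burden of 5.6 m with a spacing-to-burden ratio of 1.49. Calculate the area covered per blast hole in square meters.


First, find the spacing:
Spacing = burden * ratio = 5.6 * 1.49
= 8.344 m
Then, calculate the area:
Area = burden * spacing = 5.6 * 8.344
= 46.7264 m^2

46.7264 m^2


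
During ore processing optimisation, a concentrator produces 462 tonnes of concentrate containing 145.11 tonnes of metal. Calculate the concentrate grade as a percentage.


Grade = (metal in concentrate / concentrate mass) * 100
= (145.11 / 462) * 100
= 0.3140909091 * 100
= 31.4091%

31.4091%


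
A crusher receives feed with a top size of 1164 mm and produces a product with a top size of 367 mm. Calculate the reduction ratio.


3.1717

Reduction ratio = feed size / product size
= 1164 / 367
= 3.1717


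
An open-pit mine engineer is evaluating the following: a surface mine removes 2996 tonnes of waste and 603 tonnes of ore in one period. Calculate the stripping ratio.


4.9685

Stripping ratio = waste tonnage / ore tonnage
= 2996 / 603
= 4.9685


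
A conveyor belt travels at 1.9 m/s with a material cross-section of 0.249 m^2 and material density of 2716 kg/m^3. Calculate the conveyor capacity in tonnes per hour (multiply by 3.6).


4625.7826 t/h

Volumetric flow = speed * area
= 1.9 * 0.249 = 0.4731 m^3/s
Mass flow = volumetric * density
= 0.4731 * 2716 = 1284.9396 kg/s
Convert to t/h: multiply by 3.6
Capacity = 1284.9396 * 3.6
= 4625.7826 t/h


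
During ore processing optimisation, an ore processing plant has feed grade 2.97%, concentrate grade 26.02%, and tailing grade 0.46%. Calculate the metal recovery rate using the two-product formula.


86.0327%

Using the two-product formula:
R = 100 * c * (f - t) / (f * (c - t))
Numerator = 100 * 26.02 * (2.97 - 0.46)
= 100 * 26.02 * 2.51
= 6531.02
Denominator = 2.97 * (26.02 - 0.46)
= 2.97 * 25.56
= 75.9132
R = 6531.02 / 75.9132
= 86.0327%


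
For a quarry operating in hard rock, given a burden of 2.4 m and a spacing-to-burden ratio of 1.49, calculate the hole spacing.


3.576 m

Spacing = burden * ratio
= 2.4 * 1.49
= 3.576 m


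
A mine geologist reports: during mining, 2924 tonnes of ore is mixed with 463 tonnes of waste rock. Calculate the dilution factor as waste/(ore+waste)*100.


Total material = ore + waste
= 2924 + 463 = 3387 tonnes
Dilution = waste / total * 100
= 463 / 3387 * 100
= 0.1366991438 * 100
= 13.6699%

13.6699%


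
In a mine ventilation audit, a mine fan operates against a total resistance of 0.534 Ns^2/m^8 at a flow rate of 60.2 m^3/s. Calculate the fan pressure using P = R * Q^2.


1935.2374 Pa

Compute Q^2:
Q^2 = 60.2^2 = 3624.04
Compute pressure:
P = R * Q^2 = 0.534 * 3624.04
= 1935.2374 Pa


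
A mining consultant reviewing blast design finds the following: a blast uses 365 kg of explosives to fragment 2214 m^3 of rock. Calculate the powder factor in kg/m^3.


Powder factor = explosive mass / rock volume
= 365 / 2214
= 0.1649 kg/m^3

0.1649 kg/m^3
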